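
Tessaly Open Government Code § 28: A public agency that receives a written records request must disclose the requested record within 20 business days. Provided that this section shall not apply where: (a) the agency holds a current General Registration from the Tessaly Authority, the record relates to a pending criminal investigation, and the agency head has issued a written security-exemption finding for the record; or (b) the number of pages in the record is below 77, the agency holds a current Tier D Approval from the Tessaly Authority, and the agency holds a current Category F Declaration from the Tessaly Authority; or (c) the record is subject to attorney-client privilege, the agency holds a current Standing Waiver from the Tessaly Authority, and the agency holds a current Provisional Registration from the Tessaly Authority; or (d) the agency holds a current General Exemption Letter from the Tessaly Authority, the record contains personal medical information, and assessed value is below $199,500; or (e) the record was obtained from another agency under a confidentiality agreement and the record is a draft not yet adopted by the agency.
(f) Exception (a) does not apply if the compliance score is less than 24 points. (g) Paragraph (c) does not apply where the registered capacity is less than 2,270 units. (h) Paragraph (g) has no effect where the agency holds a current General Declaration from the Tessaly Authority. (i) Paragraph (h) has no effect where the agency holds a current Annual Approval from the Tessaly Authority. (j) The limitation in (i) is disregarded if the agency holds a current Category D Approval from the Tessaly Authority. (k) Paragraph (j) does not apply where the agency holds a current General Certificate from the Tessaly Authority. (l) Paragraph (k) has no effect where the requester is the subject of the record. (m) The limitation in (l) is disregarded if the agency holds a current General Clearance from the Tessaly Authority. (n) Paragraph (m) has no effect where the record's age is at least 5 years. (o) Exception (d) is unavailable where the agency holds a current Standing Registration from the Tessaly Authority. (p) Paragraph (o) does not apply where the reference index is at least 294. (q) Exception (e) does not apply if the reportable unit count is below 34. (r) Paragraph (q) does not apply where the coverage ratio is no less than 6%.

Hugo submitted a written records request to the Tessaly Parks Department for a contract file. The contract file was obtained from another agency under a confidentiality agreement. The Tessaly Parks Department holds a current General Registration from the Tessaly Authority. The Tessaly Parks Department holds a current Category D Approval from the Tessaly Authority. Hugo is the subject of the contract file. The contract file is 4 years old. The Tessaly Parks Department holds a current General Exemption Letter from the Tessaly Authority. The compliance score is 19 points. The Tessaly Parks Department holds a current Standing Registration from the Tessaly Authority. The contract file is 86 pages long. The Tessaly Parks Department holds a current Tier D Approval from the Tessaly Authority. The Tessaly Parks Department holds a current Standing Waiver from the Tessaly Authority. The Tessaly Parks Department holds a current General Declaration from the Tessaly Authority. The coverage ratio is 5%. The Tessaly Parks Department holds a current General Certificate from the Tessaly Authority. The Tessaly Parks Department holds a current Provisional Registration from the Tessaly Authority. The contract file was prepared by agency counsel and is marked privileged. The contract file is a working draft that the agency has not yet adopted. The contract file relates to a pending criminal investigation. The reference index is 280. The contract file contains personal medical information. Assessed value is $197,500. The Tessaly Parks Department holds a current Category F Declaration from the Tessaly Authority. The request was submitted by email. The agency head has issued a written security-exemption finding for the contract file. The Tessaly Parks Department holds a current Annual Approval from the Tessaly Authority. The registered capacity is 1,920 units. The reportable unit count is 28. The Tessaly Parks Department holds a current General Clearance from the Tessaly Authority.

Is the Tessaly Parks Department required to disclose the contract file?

Exception (a): a current General Registration is held; the contract file relates to a pending investigation; a written security-exemption finding has been issued — every condition holds. However, paragraph (f) must be considered: (f) operates — the compliance score is 19 points, less than the 24 points limit. So (a) is unavailable.
Exception (b) fails — the number of pages in the record is 86, not below 77.
Exception (c)'s conditions are all satisfied: the contract file is privileged; a current Standing Waiver is held; a current Provisional Registration is held. However, paragraphs (g)–(n) must be considered: (g) operates against (c): the registered capacity is 1,920 units, less than the 2,270 units limit. (h) applies (a current General Declaration is held), but is displaced by (i): (i) operates against (h): a current Annual Approval is held. (j) would limit (i) — a current Category D Approval is held — but (k) sets (j) aside: (k) operates — a current General Certificate is held. (l) is engaged (Hugo is the subject of the contract file), but is overridden by (m): (m) operates against (l): a current General Clearance is held. (n), which would lift (m), is not engaged — the record's age is 4 years, short of 5 years. Exception (c) does not apply.
Exception (d) is satisfied on its face — a current General Exemption Letter is held; the contract file contains personal medical information; assessed value is $197,500, below the $199,500 limit. Turning to paragraphs (o)–(p): (o) operates — a current Standing Registration is held. (p) is not triggered (the reference index is 280, short of 294), so (o) stands. Exception (d) does not apply.
Exception (e): the contract file was obtained under a confidentiality agreement; the contract file is an unadopted draft — every condition holds. But applying paragraphs (q)–(r): (q) operates against (e): the reportable unit count is 28, below the 34 limit. (r), which would lift (q), is inapplicable — the coverage ratio is 5%, short of 6%. (e) is therefore removed.
No exception is made out. the Tessaly Parks Department falls within the general rule.

Yes — the Tessaly Parks Department must disclose the contract file.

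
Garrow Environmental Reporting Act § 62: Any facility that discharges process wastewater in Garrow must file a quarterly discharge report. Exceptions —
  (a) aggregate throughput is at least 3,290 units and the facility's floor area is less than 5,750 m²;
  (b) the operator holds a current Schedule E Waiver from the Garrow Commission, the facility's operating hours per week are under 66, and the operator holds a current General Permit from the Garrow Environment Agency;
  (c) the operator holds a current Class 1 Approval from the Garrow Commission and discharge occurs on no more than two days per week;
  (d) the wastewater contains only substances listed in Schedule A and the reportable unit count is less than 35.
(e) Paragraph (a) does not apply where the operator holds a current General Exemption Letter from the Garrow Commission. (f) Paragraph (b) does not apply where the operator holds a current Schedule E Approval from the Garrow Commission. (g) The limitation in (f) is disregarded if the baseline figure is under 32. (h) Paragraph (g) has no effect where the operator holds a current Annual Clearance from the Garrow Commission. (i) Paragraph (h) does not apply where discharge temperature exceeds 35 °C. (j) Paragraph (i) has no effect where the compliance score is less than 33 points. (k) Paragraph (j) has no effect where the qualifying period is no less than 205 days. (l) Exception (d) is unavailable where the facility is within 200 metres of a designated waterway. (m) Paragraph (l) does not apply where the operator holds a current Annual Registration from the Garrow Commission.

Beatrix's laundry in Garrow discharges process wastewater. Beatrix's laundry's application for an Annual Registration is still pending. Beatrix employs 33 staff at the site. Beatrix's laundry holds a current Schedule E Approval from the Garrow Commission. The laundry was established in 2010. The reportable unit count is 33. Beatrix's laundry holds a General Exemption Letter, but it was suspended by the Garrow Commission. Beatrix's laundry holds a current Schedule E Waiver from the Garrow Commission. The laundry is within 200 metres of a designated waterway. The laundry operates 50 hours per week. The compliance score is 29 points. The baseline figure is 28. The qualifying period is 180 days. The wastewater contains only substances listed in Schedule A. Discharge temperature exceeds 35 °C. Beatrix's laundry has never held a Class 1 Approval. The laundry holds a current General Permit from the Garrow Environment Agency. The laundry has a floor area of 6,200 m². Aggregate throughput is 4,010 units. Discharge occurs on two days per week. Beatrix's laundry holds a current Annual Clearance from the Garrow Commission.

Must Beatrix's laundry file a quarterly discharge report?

Exception (a) requires that the facility's floor area is less than 5,750 m²; but the facility's floor area is 6,200 m², not less than 5,750 m², so (a) is unavailable.
Exception (b): a current Schedule E Waiver is held; the facility's operating hours per week are 50, under the 66 limit; a current General Permit is held — every condition holds. But: (f) operates against (b): a current Schedule E Approval is held. (g) would limit (f) — the baseline figure is 28, under the 32 limit — but (h) sets (g) aside: (h) operates — a current Annual Clearance is held. (i) applies (discharge temperature exceeds 35 °C), but is overridden by (j): (j) operates against (i): the compliance score is 29 points, less than the 33 points limit. (k), which would lift (j), is not engaged — the qualifying period is 180 days, short of 205 days. Exception (b) does not apply.
Exception (c) requires that the operator holds a current Class 1 Approval from the Garrow Commission; but there is no Class 1 Approval in force, so (c) is unavailable.
Exception (d): the wastewater is Schedule-A-only; the reportable unit count is 33, less than the 35 limit — every condition holds. But applying paragraphs (l)–(m): (l) operates against (d): the laundry is within 200 m of a designated waterway. (m), which would lift (l), is not engaged — no current Annual Registration is held. So (d) is unavailable.
No exception displaces § 62.

Yes — Beatrix's laundry must file a quarterly discharge report.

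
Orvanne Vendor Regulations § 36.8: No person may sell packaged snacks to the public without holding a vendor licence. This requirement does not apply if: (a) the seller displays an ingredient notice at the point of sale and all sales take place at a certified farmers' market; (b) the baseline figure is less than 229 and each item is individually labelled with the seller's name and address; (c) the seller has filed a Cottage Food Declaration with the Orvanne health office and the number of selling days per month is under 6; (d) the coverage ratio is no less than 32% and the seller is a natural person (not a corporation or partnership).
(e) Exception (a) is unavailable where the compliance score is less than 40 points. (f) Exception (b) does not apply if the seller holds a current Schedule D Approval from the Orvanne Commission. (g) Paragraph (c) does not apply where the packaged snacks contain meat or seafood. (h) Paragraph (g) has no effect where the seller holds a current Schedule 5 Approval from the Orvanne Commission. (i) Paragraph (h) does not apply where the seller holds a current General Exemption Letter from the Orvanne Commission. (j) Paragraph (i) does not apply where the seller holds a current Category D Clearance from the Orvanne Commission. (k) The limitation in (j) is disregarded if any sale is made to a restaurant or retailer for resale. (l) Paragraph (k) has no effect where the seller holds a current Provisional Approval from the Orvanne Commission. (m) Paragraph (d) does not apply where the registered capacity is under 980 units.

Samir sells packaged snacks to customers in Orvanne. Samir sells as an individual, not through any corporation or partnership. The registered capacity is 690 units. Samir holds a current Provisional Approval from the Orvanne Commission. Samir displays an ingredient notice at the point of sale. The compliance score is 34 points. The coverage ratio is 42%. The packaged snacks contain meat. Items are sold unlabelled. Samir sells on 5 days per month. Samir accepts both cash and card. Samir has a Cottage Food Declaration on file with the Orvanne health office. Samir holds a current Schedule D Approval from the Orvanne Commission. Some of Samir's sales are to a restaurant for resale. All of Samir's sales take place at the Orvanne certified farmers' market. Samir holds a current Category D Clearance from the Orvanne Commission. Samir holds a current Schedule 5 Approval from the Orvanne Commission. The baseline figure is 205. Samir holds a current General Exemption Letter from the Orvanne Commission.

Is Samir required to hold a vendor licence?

No — exception (c) applies; Samir is not required to hold a vendor licence.

Exception (a)'s conditions are all satisfied: an ingredient notice is displayed; all sales are at a certified farmers' market. But applying paragraph (e): (e) operates against (a): the compliance score is 34 points, less than the 40 points limit. So (a) is unavailable.
Exception (b) fails — items are sold unlabelled.
Exception (c)'s conditions are all satisfied: a Cottage Food Declaration is on file; the number of selling days per month is 5, under the 6 limit. Considering the limiting provisions: (g) operates (the packaged snacks contain meat), but is displaced by (h): (h) operates against (g): a current Schedule 5 Approval is held. (i) is triggered (a current General Exemption Letter is held), but is overridden by (j): (j) operates against (i): a current Category D Clearance is held. (k) would limit (j) — some sales are to a restaurant for resale — but (l) sets (k) aside: (l) is engaged — a current Provisional Approval is held. Exception (c) stands.
All of (d)'s requirements are met (the coverage ratio is 42%, meeting the 32% threshold; the seller is a natural person). But: (m) operates — the registered capacity is 690 units, under the 980 units limit. So (d) is unavailable.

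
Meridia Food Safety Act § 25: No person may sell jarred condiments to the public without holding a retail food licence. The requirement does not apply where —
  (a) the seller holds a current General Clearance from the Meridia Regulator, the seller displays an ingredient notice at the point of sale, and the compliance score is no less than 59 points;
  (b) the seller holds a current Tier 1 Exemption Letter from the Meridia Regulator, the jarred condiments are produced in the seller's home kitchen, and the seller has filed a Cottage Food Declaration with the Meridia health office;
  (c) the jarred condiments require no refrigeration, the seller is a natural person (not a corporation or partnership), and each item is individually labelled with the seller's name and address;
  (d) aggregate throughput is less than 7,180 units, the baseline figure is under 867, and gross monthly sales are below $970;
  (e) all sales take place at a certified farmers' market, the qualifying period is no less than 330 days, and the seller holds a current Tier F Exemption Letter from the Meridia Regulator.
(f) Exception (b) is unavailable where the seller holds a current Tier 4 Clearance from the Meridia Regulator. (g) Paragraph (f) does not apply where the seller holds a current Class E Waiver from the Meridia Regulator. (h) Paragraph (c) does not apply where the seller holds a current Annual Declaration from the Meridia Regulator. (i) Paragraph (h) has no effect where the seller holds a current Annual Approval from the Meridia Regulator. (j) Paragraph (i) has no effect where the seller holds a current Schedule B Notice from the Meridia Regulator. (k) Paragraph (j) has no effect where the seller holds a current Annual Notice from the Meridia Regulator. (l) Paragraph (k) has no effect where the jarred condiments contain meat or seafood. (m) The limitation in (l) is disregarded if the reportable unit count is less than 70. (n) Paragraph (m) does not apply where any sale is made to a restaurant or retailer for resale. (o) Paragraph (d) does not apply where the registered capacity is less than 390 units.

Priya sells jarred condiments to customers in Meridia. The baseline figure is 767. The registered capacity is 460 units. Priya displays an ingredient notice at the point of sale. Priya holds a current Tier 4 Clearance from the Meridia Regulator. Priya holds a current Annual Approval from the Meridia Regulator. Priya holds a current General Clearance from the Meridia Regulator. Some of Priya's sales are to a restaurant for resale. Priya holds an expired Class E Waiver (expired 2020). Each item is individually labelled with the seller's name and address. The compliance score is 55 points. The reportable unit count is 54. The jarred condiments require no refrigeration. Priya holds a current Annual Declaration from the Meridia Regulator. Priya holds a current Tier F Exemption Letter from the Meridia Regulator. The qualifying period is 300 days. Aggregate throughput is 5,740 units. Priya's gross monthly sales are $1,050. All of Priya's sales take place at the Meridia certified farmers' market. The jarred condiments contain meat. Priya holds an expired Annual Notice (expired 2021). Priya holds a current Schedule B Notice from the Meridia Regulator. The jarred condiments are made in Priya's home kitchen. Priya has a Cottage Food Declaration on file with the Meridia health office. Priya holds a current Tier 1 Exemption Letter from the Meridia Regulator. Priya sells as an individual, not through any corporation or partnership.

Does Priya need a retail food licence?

Yes — Priya must hold a retail food licence.

Exception (a) does not apply: the compliance score is 55 points, short of 59 points.
Exception (b)'s conditions are all satisfied: a current Tier 1 Exemption Letter is held; the jarred condiments are home-kitchen produced; a Cottage Food Declaration is on file. But: (f) operates against (b): a current Tier 4 Clearance is held. (g), which would lift (f), is not engaged — the Class E Waiver is not current. Exception (b) does not apply.
Exception (c)'s conditions are all satisfied: the jarred condiments are shelf-stable; the seller is a natural person; items are individually labelled. Turning to paragraphs (h)–(n): (h) operates — a current Annual Declaration is held. (i) would limit (h) — a current Annual Approval is held — but (j) sets (i) aside: (j) operates against (i): a current Schedule B Notice is held. (k), which would lift (j), does not operate here — the Annual Notice is not current. So (c) is unavailable.
Exception (d) does not apply: gross monthly sales are $1,050, not below $970.
Exception (e) does not apply: the qualifying period is 300 days, short of 330 days.
No exception is made out. Priya falls within the general rule.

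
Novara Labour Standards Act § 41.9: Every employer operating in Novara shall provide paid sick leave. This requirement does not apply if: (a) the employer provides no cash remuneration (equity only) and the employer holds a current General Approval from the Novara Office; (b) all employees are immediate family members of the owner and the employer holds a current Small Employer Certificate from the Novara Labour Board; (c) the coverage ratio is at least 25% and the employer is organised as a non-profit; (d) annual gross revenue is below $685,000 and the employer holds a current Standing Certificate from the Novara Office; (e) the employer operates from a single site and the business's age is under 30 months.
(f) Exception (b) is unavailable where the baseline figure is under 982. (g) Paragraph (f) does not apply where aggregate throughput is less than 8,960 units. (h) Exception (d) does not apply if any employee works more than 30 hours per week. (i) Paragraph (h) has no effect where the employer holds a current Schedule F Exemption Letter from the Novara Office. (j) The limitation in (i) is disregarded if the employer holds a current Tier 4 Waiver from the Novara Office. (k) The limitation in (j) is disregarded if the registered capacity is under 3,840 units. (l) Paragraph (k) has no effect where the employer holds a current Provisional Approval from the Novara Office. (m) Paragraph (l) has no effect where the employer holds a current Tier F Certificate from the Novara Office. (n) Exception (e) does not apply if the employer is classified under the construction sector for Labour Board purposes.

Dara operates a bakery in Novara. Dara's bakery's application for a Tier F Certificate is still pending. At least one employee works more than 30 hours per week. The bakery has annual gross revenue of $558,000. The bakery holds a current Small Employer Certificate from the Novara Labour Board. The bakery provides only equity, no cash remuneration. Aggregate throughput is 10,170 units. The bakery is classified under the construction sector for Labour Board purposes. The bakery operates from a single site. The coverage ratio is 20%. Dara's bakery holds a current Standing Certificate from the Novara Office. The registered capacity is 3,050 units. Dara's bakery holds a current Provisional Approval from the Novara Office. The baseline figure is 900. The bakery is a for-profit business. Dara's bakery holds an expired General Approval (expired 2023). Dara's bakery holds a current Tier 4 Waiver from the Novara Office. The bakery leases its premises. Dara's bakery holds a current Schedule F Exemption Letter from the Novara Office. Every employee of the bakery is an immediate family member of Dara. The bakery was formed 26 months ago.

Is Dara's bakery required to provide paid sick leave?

Yes — Dara's bakery must provide paid sick leave.

Exception (a) requires that the employer holds a current General Approval from the Novara Office; but there is no General Approval in force, so (a) is unavailable.
Exception (b): every employee is an immediate family member; a current Small Employer Certificate is held — every condition holds. However, paragraphs (f)–(g) must be considered: (f) operates against (b): the baseline figure is 900, under the 982 limit. (g) is inapplicable (aggregate throughput is 10,170 units, not less than 8,960 units), so (f) stands. (b) is therefore removed.
Exception (c) does not apply: the coverage ratio is 20%, short of 25%.
Exception (d) is satisfied on its face — annual gross revenue is $558,000, below the $685,000 limit; a current Standing Certificate is held. However, paragraphs (h)–(m) must be considered: (h) applies — at least one employee exceeds 30 hours/week. (i) would limit (h) — a current Schedule F Exemption Letter is held — but (j) sets (i) aside: (j) is engaged — a current Tier 4 Waiver is held. (k) would limit (j) — the registered capacity is 3,050 units, under the 3,840 units limit — but (l) sets (k) aside: (l) operates against (k): a current Provisional Approval is held. (m), which would lift (l), is not triggered — the Tier F Certificate is not current. Exception (d) does not apply.
Exception (e) is satisfied on its face — the employer operates from a single site; the business's age is 26 months, under the 30 months limit. But applying paragraph (n): (n) applies — the bakery is classified under the construction sector. Exception (e) does not apply.
No exception applies. The general rule governs.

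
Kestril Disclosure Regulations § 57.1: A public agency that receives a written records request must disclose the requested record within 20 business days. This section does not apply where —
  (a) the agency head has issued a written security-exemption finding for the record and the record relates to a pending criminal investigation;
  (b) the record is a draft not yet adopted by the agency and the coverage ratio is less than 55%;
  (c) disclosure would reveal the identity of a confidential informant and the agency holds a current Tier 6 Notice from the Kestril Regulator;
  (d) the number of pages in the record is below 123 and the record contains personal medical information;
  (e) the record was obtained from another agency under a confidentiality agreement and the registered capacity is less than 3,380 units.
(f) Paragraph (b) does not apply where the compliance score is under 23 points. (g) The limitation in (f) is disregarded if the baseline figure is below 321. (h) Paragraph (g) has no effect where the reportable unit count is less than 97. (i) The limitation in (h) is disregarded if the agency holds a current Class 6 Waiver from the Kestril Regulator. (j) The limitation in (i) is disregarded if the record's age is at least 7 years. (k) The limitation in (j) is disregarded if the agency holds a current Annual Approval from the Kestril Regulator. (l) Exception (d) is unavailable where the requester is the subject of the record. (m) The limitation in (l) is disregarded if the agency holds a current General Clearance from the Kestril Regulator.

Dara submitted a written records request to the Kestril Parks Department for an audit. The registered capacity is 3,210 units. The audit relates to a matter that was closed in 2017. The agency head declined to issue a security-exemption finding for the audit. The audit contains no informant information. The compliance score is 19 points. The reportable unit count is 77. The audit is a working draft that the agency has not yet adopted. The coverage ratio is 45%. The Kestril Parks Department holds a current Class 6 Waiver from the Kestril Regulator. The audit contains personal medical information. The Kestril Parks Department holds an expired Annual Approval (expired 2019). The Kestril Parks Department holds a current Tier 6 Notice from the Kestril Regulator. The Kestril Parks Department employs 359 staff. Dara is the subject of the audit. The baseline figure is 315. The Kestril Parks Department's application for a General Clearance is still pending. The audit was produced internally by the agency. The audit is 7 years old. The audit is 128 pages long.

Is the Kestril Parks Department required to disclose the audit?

Yes — the Kestril Parks Department must disclose the audit.

Exception (a) does not apply: the agency head declined to issue a security-exemption finding.
Exception (b): the audit is an unadopted draft; the coverage ratio is 45%, less than the 55% limit — every condition holds. But: (f) applies — the compliance score is 19 points, under the 23 points limit. (g) operates (the baseline figure is 315, below the 321 limit), but yields to (h): (h) is triggered — the reportable unit count is 77, less than the 97 limit. (i) would limit (h) — a current Class 6 Waiver is held — but (j) sets (i) aside: (j) operates — the record's age is 7 years, meeting the 7 years threshold. (k) is inapplicable (the Annual Approval is not current), so (j) stands. (b) is therefore removed.
Exception (c) fails — the audit contains no informant information.
Exception (d) does not apply: the number of pages in the record is 128, not below 123.
Exception (e) does not apply: the audit was produced internally.
Every exception is unavailable, so the rule governs.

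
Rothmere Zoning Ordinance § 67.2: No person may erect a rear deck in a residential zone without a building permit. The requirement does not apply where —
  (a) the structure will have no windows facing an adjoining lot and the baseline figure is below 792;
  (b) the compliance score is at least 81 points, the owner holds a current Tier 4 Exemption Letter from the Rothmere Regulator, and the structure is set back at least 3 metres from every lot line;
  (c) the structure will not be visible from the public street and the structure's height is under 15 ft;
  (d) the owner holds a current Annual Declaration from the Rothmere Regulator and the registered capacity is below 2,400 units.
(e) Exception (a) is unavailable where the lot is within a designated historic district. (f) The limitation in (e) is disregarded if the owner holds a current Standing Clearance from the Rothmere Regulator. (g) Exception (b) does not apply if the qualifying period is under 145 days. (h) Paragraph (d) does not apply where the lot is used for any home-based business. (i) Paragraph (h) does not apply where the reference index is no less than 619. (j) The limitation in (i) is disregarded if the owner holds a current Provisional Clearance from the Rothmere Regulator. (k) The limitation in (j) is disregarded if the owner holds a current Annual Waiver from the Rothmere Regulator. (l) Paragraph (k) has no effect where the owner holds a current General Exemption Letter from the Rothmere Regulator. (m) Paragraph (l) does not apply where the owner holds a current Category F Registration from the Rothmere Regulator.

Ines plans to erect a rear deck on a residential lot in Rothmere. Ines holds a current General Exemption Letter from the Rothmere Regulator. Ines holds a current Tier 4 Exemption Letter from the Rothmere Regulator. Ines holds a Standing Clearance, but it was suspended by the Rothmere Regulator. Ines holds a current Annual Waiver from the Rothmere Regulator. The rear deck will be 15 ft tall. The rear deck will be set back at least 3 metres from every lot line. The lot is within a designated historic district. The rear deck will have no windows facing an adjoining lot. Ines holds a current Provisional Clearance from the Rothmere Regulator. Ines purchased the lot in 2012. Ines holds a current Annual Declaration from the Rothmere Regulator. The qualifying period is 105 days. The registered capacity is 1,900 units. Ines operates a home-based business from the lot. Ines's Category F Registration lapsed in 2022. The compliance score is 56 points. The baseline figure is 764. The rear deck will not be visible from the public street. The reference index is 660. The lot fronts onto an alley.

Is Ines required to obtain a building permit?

Exception (a): no windows face an adjoining lot; the baseline figure is 764, below the 792 limit — every condition holds. Turning to paragraphs (e)–(f): (e) operates against (a): the lot is in a historic district. (f) is inapplicable (there is no Standing Clearance in force), so (e) stands. Exception (a) does not apply.
Exception (b) fails — the compliance score is 56 points, short of 81 points.
Exception (c) requires that the structure's height is under 15 ft; but the structure's height is 15 ft, not under 15 ft, so (c) is unavailable.
Exception (d) is satisfied on its face — a current Annual Declaration is held; the registered capacity is 1,900 units, below the 2,400 units limit. But applying paragraphs (h)–(m): (h) is engaged — a home-based business operates on the lot. (i) would limit (h) — the reference index is 660, meeting the 619 threshold — but (j) sets (i) aside: (j) is engaged — a current Provisional Clearance is held. (k) would limit (j) — a current Annual Waiver is held — but (l) sets (k) aside: (l) is triggered — a current General Exemption Letter is held. (m) is inapplicable (the Category F Registration is not current), so (l) stands. So (d) is unavailable.
No exception is made out. Ines falls within the general rule.

Yes — Ines must obtain a building permit.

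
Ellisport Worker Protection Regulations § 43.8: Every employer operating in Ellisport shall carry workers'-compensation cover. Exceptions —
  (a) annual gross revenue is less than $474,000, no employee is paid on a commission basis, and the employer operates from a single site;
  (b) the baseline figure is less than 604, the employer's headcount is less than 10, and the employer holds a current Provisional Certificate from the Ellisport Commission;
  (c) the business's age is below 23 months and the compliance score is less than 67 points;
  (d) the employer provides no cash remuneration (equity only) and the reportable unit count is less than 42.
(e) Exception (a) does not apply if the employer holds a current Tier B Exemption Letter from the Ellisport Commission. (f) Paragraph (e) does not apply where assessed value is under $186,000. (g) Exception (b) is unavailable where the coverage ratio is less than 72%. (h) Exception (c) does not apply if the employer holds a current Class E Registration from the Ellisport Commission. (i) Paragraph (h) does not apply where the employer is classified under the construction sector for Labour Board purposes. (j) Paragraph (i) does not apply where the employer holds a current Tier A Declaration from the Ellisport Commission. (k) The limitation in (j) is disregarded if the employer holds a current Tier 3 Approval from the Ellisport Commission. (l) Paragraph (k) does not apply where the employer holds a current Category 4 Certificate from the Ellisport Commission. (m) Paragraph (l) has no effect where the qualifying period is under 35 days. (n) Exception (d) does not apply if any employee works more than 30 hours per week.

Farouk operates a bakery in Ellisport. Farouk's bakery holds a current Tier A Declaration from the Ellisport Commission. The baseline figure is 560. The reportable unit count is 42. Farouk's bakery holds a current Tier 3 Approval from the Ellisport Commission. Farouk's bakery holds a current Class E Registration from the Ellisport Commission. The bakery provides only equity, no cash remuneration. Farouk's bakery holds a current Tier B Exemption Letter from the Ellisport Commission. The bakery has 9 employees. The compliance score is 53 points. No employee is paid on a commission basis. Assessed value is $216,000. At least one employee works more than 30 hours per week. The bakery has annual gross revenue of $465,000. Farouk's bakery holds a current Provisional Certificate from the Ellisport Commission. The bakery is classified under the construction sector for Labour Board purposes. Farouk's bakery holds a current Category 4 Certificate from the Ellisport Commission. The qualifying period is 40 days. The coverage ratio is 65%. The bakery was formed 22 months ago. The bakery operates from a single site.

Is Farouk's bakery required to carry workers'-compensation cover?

Exception (a): annual gross revenue is $465,000, less than the $474,000 limit; no employee is paid on commission; the employer operates from a single site — every condition holds. But applying paragraphs (e)–(f): (e) operates against (a): a current Tier B Exemption Letter is held. (f), which would lift (e), is inapplicable — assessed value is $216,000, not under $186,000. (a) is therefore removed.
Exception (b)'s conditions are all satisfied: the baseline figure is 560, less than the 604 limit; the employer's headcount is 9, less than the 10 limit; a current Provisional Certificate is held. But applying paragraph (g): (g) operates — the coverage ratio is 65%, less than the 72% limit. So (b) is unavailable.
All of (c)'s requirements are met (the business's age is 22 months, below the 23 months limit; the compliance score is 53 points, less than the 67 points limit). Turning to paragraphs (h)–(m): (h) operates against (c): a current Class E Registration is held. (i) would limit (h) — the bakery is classified under the construction sector — but (j) sets (i) aside: (j) applies — a current Tier A Declaration is held. (k) is engaged (a current Tier 3 Approval is held), but is displaced by (l): (l) applies — a current Category 4 Certificate is held. (m), which would lift (l), does not operate here — the qualifying period is 40 days, not under 35 days. Exception (c) does not apply.
Exception (d) fails — the reportable unit count is 42, not less than 42.
No exception displaces § 43.8.

Yes — Farouk's bakery must carry workers'-compensation cover.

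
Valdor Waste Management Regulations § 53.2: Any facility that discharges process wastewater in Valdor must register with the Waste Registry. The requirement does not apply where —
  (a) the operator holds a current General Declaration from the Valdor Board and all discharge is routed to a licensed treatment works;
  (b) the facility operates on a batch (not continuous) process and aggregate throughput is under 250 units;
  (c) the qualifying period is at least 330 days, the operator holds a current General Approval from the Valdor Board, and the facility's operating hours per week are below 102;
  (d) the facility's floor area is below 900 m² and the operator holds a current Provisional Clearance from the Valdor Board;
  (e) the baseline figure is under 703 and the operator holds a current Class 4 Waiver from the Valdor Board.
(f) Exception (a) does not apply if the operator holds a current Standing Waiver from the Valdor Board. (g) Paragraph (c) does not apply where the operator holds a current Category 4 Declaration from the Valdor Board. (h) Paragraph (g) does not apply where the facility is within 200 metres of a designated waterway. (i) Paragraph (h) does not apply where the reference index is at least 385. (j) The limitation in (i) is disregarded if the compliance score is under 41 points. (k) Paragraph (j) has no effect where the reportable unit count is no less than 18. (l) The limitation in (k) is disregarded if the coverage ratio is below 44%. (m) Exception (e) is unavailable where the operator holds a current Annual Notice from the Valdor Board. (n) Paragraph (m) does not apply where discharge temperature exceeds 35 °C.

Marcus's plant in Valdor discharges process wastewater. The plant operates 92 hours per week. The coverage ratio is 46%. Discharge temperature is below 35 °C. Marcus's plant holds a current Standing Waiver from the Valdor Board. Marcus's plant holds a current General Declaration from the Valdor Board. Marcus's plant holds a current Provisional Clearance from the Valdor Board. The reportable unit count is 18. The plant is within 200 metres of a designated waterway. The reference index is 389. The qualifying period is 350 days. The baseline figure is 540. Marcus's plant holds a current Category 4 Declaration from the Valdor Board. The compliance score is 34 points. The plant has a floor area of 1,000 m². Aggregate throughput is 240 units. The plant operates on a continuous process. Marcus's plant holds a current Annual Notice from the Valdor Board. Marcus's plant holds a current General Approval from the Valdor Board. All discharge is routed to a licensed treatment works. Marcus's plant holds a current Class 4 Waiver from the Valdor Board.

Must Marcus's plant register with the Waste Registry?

Exception (a)'s conditions are all satisfied: a current General Declaration is held; discharge is routed to a licensed treatment works. But: (f) applies — a current Standing Waiver is held. Exception (a) does not apply.
Exception (b) fails — the facility operates on a continuous process.
All of (c)'s requirements are met (the qualifying period is 350 days, meeting the 330 days threshold; a current General Approval is held; the facility's operating hours per week are 92, below the 102 limit). Turning to paragraphs (g)–(l): (g) operates — a current Category 4 Declaration is held. (h) applies (the plant is within 200 m of a designated waterway), but is itself disapplied by (i): (i) operates against (h): the reference index is 389, meeting the 385 threshold. (j) is triggered (the compliance score is 34 points, under the 41 points limit), but yields to (k): (k) operates against (j): the reportable unit count is 18, meeting the 18 threshold. (l) does not operate here (the coverage ratio is 46%, not below 44%), so (k) stands. (c) is therefore removed.
Exception (d) fails — the facility's floor area is 1,000 m², not below 900 m².
Exception (e)'s conditions are all satisfied: the baseline figure is 540, under the 703 limit; a current Class 4 Waiver is held. But: (m) operates against (e): a current Annual Notice is held. (n), which would lift (m), is not engaged — discharge temperature is below 35 °C. Exception (e) does not apply.
No exception applies. The general rule governs.

Yes — Marcus's plant must register with the Waste Registry.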